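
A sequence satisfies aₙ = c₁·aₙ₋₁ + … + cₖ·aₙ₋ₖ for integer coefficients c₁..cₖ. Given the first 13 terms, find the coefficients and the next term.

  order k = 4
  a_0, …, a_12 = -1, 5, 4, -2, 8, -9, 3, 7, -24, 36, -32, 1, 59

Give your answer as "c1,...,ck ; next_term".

-1,0,1,-1 ; -127

  a_4 = -1·-2 + 0·4 + 1·5 + -1·-1 = 8
  a_5 = -1·8 + 0·-2 + 1·4 + -1·5 = -9
  a_6 = -1·-9 + 0·8 + 1·-2 + -1·4 = 3
  a_7 = -1·3 + 0·-9 + 1·8 + -1·-2 = 7
  a_8 = -1·7 + 0·3 + 1·-9 + -1·8 = -24
  a_9 = -1·-24 + 0·7 + 1·3 + -1·-9 = 36
  a_10 = -1·36 + 0·-24 + 1·7 + -1·3 = -32
  a_11 = -1·-32 + 0·36 + 1·-24 + -1·7 = 1
  a_12 = -1·1 + 0·-32 + 1·36 + -1·-24 = 59
  a_13 = -1·59 + 0·1 + 1·-32 + -1·36 = -127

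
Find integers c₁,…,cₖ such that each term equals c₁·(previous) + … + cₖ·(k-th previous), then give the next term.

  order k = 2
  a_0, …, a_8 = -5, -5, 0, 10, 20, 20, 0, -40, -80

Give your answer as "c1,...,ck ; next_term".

  a_2 = 2·-5 + -2·-5 = 0
  a_3 = 2·0 + -2·-5 = 10
  a_4 = 2·10 + -2·0 = 20
  a_5 = 2·20 + -2·10 = 20
  a_6 = 2·20 + -2·20 = 0
  a_7 = 2·0 + -2·20 = -40
  a_8 = 2·-40 + -2·0 = -80
  a_9 = 2·-80 + -2·-40 = -80

2,-2 ; -80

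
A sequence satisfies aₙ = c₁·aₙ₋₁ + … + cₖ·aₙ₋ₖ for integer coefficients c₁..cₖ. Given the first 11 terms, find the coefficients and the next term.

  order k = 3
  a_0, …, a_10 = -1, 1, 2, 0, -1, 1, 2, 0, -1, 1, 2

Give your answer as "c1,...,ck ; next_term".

  a_3 = 1·2 + -1·1 + 1·-1 = 0
  a_4 = 1·0 + -1·2 + 1·1 = -1
  a_5 = 1·-1 + -1·0 + 1·2 = 1
  a_6 = 1·1 + -1·-1 + 1·0 = 2
  a_7 = 1·2 + -1·1 + 1·-1 = 0
  a_8 = 1·0 + -1·2 + 1·1 = -1
  a_9 = 1·-1 + -1·0 + 1·2 = 1
  a_10 = 1·1 + -1·-1 + 1·0 = 2
  a_11 = 1·2 + -1·1 + 1·-1 = 0

1,-1,1 ; 0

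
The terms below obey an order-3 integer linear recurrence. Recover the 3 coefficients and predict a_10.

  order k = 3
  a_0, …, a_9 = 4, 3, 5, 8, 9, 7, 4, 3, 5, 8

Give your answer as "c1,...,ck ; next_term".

  a_3 = 2·5 + -2·3 + 1·4 = 8
  a_4 = 2·8 + -2·5 + 1·3 = 9
  a_5 = 2·9 + -2·8 + 1·5 = 7
  a_6 = 2·7 + -2·9 + 1·8 = 4
  a_7 = 2·4 + -2·7 + 1·9 = 3
  a_8 = 2·3 + -2·4 + 1·7 = 5
  a_9 = 2·5 + -2·3 + 1·4 = 8
  a_10 = 2·8 + -2·5 + 1·3 = 9

2,-2,1 ; 9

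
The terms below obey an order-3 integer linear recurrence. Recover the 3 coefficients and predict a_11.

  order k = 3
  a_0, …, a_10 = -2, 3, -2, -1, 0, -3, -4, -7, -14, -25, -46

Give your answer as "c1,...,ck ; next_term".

1,1,1 ; -85

  a_3 = 1·-2 + 1·3 + 1·-2 = -1
  a_4 = 1·-1 + 1·-2 + 1·3 = 0
  a_5 = 1·0 + 1·-1 + 1·-2 = -3
  a_6 = 1·-3 + 1·0 + 1·-1 = -4
  a_7 = 1·-4 + 1·-3 + 1·0 = -7
  a_8 = 1·-7 + 1·-4 + 1·-3 = -14
  a_9 = 1·-14 + 1·-7 + 1·-4 = -25
  a_10 = 1·-25 + 1·-14 + 1·-7 = -46
  a_11 = 1·-46 + 1·-25 + 1·-14 = -85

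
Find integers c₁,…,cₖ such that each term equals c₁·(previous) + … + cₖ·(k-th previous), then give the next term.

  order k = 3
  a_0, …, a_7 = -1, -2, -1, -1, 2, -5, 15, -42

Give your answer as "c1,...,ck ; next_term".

  a_3 = -2·-1 + 2·-2 + -1·-1 = -1
  a_4 = -2·-1 + 2·-1 + -1·-2 = 2
  a_5 = -2·2 + 2·-1 + -1·-1 = -5
  a_6 = -2·-5 + 2·2 + -1·-1 = 15
  a_7 = -2·15 + 2·-5 + -1·2 = -42
  a_8 = -2·-42 + 2·15 + -1·-5 = 119

-2,2,-1 ; 119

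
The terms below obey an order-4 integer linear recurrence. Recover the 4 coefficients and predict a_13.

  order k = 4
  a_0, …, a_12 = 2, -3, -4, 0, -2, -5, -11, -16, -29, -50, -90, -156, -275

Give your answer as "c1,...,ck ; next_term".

1,1,0,1 ; -481

  a_4 = 1·0 + 1·-4 + 0·-3 + 1·2 = -2
  a_5 = 1·-2 + 1·0 + 0·-4 + 1·-3 = -5
  a_6 = 1·-5 + 1·-2 + 0·0 + 1·-4 = -11
  a_7 = 1·-11 + 1·-5 + 0·-2 + 1·0 = -16
  a_8 = 1·-16 + 1·-11 + 0·-5 + 1·-2 = -29
  a_9 = 1·-29 + 1·-16 + 0·-11 + 1·-5 = -50
  a_10 = 1·-50 + 1·-29 + 0·-16 + 1·-11 = -90
  a_11 = 1·-90 + 1·-50 + 0·-29 + 1·-16 = -156
  a_12 = 1·-156 + 1·-90 + 0·-50 + 1·-29 = -275
  a_13 = 1·-275 + 1·-156 + 0·-90 + 1·-50 = -481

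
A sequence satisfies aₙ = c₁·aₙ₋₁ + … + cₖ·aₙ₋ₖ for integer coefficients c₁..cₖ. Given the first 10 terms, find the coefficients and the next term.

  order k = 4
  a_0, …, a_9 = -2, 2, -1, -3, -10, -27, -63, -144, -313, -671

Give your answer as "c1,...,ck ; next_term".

2,2,-3,-2 ; -1410

  a_4 = 2·-3 + 2·-1 + -3·2 + -2·-2 = -10
  a_5 = 2·-10 + 2·-3 + -3·-1 + -2·2 = -27
  a_6 = 2·-27 + 2·-10 + -3·-3 + -2·-1 = -63
  a_7 = 2·-63 + 2·-27 + -3·-10 + -2·-3 = -144
  a_8 = 2·-144 + 2·-63 + -3·-27 + -2·-10 = -313
  a_9 = 2·-313 + 2·-144 + -3·-63 + -2·-27 = -671
  a_10 = 2·-671 + 2·-313 + -3·-144 + -2·-63 = -1410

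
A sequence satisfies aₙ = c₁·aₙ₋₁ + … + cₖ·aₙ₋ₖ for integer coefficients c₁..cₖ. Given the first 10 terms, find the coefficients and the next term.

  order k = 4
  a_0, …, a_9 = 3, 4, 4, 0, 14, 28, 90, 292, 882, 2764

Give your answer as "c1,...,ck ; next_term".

  a_4 = 2·0 + 3·4 + 2·4 + -2·3 = 14
  a_5 = 2·14 + 3·0 + 2·4 + -2·4 = 28
  a_6 = 2·28 + 3·14 + 2·0 + -2·4 = 90
  a_7 = 2·90 + 3·28 + 2·14 + -2·0 = 292
  a_8 = 2·292 + 3·90 + 2·28 + -2·14 = 882
  a_9 = 2·882 + 3·292 + 2·90 + -2·28 = 2764
  a_10 = 2·2764 + 3·882 + 2·292 + -2·90 = 8578

2,3,2,-2 ; 8578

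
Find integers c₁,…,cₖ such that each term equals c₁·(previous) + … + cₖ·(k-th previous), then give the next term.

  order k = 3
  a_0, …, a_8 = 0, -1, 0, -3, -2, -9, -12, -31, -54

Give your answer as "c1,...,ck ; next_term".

  a_3 = 0·0 + 3·-1 + 2·0 = -3
  a_4 = 0·-3 + 3·0 + 2·-1 = -2
  a_5 = 0·-2 + 3·-3 + 2·0 = -9
  a_6 = 0·-9 + 3·-2 + 2·-3 = -12
  a_7 = 0·-12 + 3·-9 + 2·-2 = -31
  a_8 = 0·-31 + 3·-12 + 2·-9 = -54
  a_9 = 0·-54 + 3·-31 + 2·-12 = -117

0,3,2 ; -117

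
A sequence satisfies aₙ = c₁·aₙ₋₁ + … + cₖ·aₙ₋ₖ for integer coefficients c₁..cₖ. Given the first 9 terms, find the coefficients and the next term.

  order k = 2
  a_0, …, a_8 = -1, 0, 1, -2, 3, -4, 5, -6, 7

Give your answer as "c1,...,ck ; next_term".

  a_2 = -2·0 + -1·-1 = 1
  a_3 = -2·1 + -1·0 = -2
  a_4 = -2·-2 + -1·1 = 3
  a_5 = -2·3 + -1·-2 = -4
  a_6 = -2·-4 + -1·3 = 5
  a_7 = -2·5 + -1·-4 = -6
  a_8 = -2·-6 + -1·5 = 7
  a_9 = -2·7 + -1·-6 = -8

-2,-1 ; -8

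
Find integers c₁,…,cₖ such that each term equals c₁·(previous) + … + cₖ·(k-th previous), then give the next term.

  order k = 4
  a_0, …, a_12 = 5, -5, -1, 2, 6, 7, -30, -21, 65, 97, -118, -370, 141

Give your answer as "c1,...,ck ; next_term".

  a_4 = -1·2 + -3·-1 + -4·-5 + -3·5 = 6
  a_5 = -1·6 + -3·2 + -4·-1 + -3·-5 = 7
  a_6 = -1·7 + -3·6 + -4·2 + -3·-1 = -30
  a_7 = -1·-30 + -3·7 + -4·6 + -3·2 = -21
  a_8 = -1·-21 + -3·-30 + -4·7 + -3·6 = 65
  a_9 = -1·65 + -3·-21 + -4·-30 + -3·7 = 97
  a_10 = -1·97 + -3·65 + -4·-21 + -3·-30 = -118
  a_11 = -1·-118 + -3·97 + -4·65 + -3·-21 = -370
  a_12 = -1·-370 + -3·-118 + -4·97 + -3·65 = 141
  a_13 = -1·141 + -3·-370 + -4·-118 + -3·97 = 1150

-1,-3,-4,-3 ; 1150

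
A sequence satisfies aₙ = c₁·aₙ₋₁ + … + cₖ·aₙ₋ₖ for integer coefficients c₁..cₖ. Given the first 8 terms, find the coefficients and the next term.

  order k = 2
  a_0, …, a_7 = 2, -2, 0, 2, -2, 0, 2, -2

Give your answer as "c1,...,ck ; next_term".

-1,-1 ; 0

  a_2 = -1·-2 + -1·2 = 0
  a_3 = -1·0 + -1·-2 = 2
  a_4 = -1·2 + -1·0 = -2
  a_5 = -1·-2 + -1·2 = 0
  a_6 = -1·0 + -1·-2 = 2
  a_7 = -1·2 + -1·0 = -2
  a_8 = -1·-2 + -1·2 = 0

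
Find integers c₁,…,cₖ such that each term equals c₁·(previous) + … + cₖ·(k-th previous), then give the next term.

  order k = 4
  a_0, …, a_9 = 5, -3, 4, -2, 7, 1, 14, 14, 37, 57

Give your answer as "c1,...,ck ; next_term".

  a_4 = 0·-2 + 2·4 + 2·-3 + 1·5 = 7
  a_5 = 0·7 + 2·-2 + 2·4 + 1·-3 = 1
  a_6 = 0·1 + 2·7 + 2·-2 + 1·4 = 14
  a_7 = 0·14 + 2·1 + 2·7 + 1·-2 = 14
  a_8 = 0·14 + 2·14 + 2·1 + 1·7 = 37
  a_9 = 0·37 + 2·14 + 2·14 + 1·1 = 57
  a_10 = 0·57 + 2·37 + 2·14 + 1·14 = 116

0,2,2,1 ; 116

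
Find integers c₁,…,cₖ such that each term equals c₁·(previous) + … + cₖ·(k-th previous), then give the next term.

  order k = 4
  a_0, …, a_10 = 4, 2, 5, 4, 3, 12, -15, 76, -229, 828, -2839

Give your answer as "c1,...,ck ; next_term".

-4,-1,4,4 ; 9916

  a_4 = -4·4 + -1·5 + 4·2 + 4·4 = 3
  a_5 = -4·3 + -1·4 + 4·5 + 4·2 = 12
  a_6 = -4·12 + -1·3 + 4·4 + 4·5 = -15
  a_7 = -4·-15 + -1·12 + 4·3 + 4·4 = 76
  a_8 = -4·76 + -1·-15 + 4·12 + 4·3 = -229
  a_9 = -4·-229 + -1·76 + 4·-15 + 4·12 = 828
  a_10 = -4·828 + -1·-229 + 4·76 + 4·-15 = -2839
  a_11 = -4·-2839 + -1·828 + 4·-229 + 4·76 = 9916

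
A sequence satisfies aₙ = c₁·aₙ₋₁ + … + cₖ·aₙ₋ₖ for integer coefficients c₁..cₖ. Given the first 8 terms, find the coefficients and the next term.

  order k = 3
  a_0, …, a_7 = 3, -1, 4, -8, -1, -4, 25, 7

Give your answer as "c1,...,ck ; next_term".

0,-1,-3 ; -13

  a_3 = 0·4 + -1·-1 + -3·3 = -8
  a_4 = 0·-8 + -1·4 + -3·-1 = -1
  a_5 = 0·-1 + -1·-8 + -3·4 = -4
  a_6 = 0·-4 + -1·-1 + -3·-8 = 25
  a_7 = 0·25 + -1·-4 + -3·-1 = 7
  a_8 = 0·7 + -1·25 + -3·-4 = -13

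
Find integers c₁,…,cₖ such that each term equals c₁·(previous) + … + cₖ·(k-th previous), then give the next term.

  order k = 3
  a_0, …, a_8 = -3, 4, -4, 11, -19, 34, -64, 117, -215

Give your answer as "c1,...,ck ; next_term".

  a_3 = -1·-4 + 1·4 + -1·-3 = 11
  a_4 = -1·11 + 1·-4 + -1·4 = -19
  a_5 = -1·-19 + 1·11 + -1·-4 = 34
  a_6 = -1·34 + 1·-19 + -1·11 = -64
  a_7 = -1·-64 + 1·34 + -1·-19 = 117
  a_8 = -1·117 + 1·-64 + -1·34 = -215
  a_9 = -1·-215 + 1·117 + -1·-64 = 396

-1,1,-1 ; 396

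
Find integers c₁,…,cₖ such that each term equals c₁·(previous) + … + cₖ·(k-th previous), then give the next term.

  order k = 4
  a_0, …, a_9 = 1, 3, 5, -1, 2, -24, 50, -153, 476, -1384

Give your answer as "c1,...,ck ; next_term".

-2,2,-3,-1 ; 4129

  a_4 = -2·-1 + 2·5 + -3·3 + -1·1 = 2
  a_5 = -2·2 + 2·-1 + -3·5 + -1·3 = -24
  a_6 = -2·-24 + 2·2 + -3·-1 + -1·5 = 50
  a_7 = -2·50 + 2·-24 + -3·2 + -1·-1 = -153
  a_8 = -2·-153 + 2·50 + -3·-24 + -1·2 = 476
  a_9 = -2·476 + 2·-153 + -3·50 + -1·-24 = -1384
  a_10 = -2·-1384 + 2·476 + -3·-153 + -1·50 = 4129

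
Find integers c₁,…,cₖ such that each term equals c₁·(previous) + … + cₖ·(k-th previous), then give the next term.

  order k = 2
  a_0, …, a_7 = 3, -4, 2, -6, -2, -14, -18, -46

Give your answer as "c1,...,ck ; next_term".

  a_2 = 1·-4 + 2·3 = 2
  a_3 = 1·2 + 2·-4 = -6
  a_4 = 1·-6 + 2·2 = -2
  a_5 = 1·-2 + 2·-6 = -14
  a_6 = 1·-14 + 2·-2 = -18
  a_7 = 1·-18 + 2·-14 = -46
  a_8 = 1·-46 + 2·-18 = -82

1,2 ; -82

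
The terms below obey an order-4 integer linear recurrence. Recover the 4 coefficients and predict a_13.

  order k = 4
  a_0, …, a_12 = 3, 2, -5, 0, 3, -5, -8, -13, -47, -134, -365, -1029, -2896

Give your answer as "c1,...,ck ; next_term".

  a_4 = 3·0 + -1·-5 + 2·2 + -2·3 = 3
  a_5 = 3·3 + -1·0 + 2·-5 + -2·2 = -5
  a_6 = 3·-5 + -1·3 + 2·0 + -2·-5 = -8
  a_7 = 3·-8 + -1·-5 + 2·3 + -2·0 = -13
  a_8 = 3·-13 + -1·-8 + 2·-5 + -2·3 = -47
  a_9 = 3·-47 + -1·-13 + 2·-8 + -2·-5 = -134
  a_10 = 3·-134 + -1·-47 + 2·-13 + -2·-8 = -365
  a_11 = 3·-365 + -1·-134 + 2·-47 + -2·-13 = -1029
  a_12 = 3·-1029 + -1·-365 + 2·-134 + -2·-47 = -2896
  a_13 = 3·-2896 + -1·-1029 + 2·-365 + -2·-134 = -8121

3,-1,2,-2 ; -8121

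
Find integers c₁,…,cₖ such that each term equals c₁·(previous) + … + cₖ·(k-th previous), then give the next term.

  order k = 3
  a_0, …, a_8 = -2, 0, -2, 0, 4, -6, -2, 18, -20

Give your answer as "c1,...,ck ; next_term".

-1,-2,1 ; -18

  a_3 = -1·-2 + -2·0 + 1·-2 = 0
  a_4 = -1·0 + -2·-2 + 1·0 = 4
  a_5 = -1·4 + -2·0 + 1·-2 = -6
  a_6 = -1·-6 + -2·4 + 1·0 = -2
  a_7 = -1·-2 + -2·-6 + 1·4 = 18
  a_8 = -1·18 + -2·-2 + 1·-6 = -20
  a_9 = -1·-20 + -2·18 + 1·-2 = -18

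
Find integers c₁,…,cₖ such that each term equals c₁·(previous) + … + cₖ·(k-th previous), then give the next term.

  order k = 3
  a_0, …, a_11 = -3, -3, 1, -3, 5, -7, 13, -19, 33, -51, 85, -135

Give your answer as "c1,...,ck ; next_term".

0,2,-1 ; 221

  a_3 = 0·1 + 2·-3 + -1·-3 = -3
  a_4 = 0·-3 + 2·1 + -1·-3 = 5
  a_5 = 0·5 + 2·-3 + -1·1 = -7
  a_6 = 0·-7 + 2·5 + -1·-3 = 13
  a_7 = 0·13 + 2·-7 + -1·5 = -19
  a_8 = 0·-19 + 2·13 + -1·-7 = 33
  a_9 = 0·33 + 2·-19 + -1·13 = -51
  a_10 = 0·-51 + 2·33 + -1·-19 = 85
  a_11 = 0·85 + 2·-51 + -1·33 = -135
  a_12 = 0·-135 + 2·85 + -1·-51 = 221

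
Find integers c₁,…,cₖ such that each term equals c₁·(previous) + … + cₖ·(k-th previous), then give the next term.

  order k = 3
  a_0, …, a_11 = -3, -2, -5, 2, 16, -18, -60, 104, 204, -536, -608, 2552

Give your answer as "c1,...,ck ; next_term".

0,-4,2 ; 1360

  a_3 = 0·-5 + -4·-2 + 2·-3 = 2
  a_4 = 0·2 + -4·-5 + 2·-2 = 16
  a_5 = 0·16 + -4·2 + 2·-5 = -18
  a_6 = 0·-18 + -4·16 + 2·2 = -60
  a_7 = 0·-60 + -4·-18 + 2·16 = 104
  a_8 = 0·104 + -4·-60 + 2·-18 = 204
  a_9 = 0·204 + -4·104 + 2·-60 = -536
  a_10 = 0·-536 + -4·204 + 2·104 = -608
  a_11 = 0·-608 + -4·-536 + 2·204 = 2552
  a_12 = 0·2552 + -4·-608 + 2·-536 = 1360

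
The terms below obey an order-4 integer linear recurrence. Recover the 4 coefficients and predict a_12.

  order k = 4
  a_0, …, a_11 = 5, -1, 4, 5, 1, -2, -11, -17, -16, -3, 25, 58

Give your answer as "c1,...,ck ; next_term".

  a_4 = 1·5 + 0·4 + -1·-1 + -1·5 = 1
  a_5 = 1·1 + 0·5 + -1·4 + -1·-1 = -2
  a_6 = 1·-2 + 0·1 + -1·5 + -1·4 = -11
  a_7 = 1·-11 + 0·-2 + -1·1 + -1·5 = -17
  a_8 = 1·-17 + 0·-11 + -1·-2 + -1·1 = -16
  a_9 = 1·-16 + 0·-17 + -1·-11 + -1·-2 = -3
  a_10 = 1·-3 + 0·-16 + -1·-17 + -1·-11 = 25
  a_11 = 1·25 + 0·-3 + -1·-16 + -1·-17 = 58
  a_12 = 1·58 + 0·25 + -1·-3 + -1·-16 = 77

1,0,-1,-1 ; 77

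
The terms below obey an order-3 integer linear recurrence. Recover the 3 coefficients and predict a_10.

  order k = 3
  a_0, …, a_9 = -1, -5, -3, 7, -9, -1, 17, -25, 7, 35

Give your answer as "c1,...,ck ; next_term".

  a_3 = -1·-3 + -1·-5 + 1·-1 = 7
  a_4 = -1·7 + -1·-3 + 1·-5 = -9
  a_5 = -1·-9 + -1·7 + 1·-3 = -1
  a_6 = -1·-1 + -1·-9 + 1·7 = 17
  a_7 = -1·17 + -1·-1 + 1·-9 = -25
  a_8 = -1·-25 + -1·17 + 1·-1 = 7
  a_9 = -1·7 + -1·-25 + 1·17 = 35
  a_10 = -1·35 + -1·7 + 1·-25 = -67

-1,-1,1 ; -67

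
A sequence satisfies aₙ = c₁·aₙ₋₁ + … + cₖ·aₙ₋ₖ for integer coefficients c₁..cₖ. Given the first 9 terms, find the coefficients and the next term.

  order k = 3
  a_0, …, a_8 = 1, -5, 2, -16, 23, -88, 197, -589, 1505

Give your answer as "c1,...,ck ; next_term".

  a_3 = -2·2 + 3·-5 + 3·1 = -16
  a_4 = -2·-16 + 3·2 + 3·-5 = 23
  a_5 = -2·23 + 3·-16 + 3·2 = -88
  a_6 = -2·-88 + 3·23 + 3·-16 = 197
  a_7 = -2·197 + 3·-88 + 3·23 = -589
  a_8 = -2·-589 + 3·197 + 3·-88 = 1505
  a_9 = -2·1505 + 3·-589 + 3·197 = -4186

-2,3,3 ; -4186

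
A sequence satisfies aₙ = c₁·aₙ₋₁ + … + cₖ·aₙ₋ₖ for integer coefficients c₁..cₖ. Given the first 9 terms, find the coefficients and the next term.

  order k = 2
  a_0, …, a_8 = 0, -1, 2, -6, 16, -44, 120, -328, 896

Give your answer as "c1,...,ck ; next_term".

  a_2 = -2·-1 + 2·0 = 2
  a_3 = -2·2 + 2·-1 = -6
  a_4 = -2·-6 + 2·2 = 16
  a_5 = -2·16 + 2·-6 = -44
  a_6 = -2·-44 + 2·16 = 120
  a_7 = -2·120 + 2·-44 = -328
  a_8 = -2·-328 + 2·120 = 896
  a_9 = -2·896 + 2·-328 = -2448

-2,2 ; -2448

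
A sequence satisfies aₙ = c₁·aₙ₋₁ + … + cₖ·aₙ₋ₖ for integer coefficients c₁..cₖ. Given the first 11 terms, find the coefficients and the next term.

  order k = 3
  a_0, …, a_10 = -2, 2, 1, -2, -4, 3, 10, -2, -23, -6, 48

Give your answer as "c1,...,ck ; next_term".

  a_3 = 0·1 + -2·2 + -1·-2 = -2
  a_4 = 0·-2 + -2·1 + -1·2 = -4
  a_5 = 0·-4 + -2·-2 + -1·1 = 3
  a_6 = 0·3 + -2·-4 + -1·-2 = 10
  a_7 = 0·10 + -2·3 + -1·-4 = -2
  a_8 = 0·-2 + -2·10 + -1·3 = -23
  a_9 = 0·-23 + -2·-2 + -1·10 = -6
  a_10 = 0·-6 + -2·-23 + -1·-2 = 48
  a_11 = 0·48 + -2·-6 + -1·-23 = 35

0,-2,-1 ; 35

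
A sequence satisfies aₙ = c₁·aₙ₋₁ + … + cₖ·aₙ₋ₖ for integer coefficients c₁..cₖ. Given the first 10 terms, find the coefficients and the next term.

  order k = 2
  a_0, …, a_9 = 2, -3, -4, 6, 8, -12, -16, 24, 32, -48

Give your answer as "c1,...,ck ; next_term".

  a_2 = 0·-3 + -2·2 = -4
  a_3 = 0·-4 + -2·-3 = 6
  a_4 = 0·6 + -2·-4 = 8
  a_5 = 0·8 + -2·6 = -12
  a_6 = 0·-12 + -2·8 = -16
  a_7 = 0·-16 + -2·-12 = 24
  a_8 = 0·24 + -2·-16 = 32
  a_9 = 0·32 + -2·24 = -48
  a_10 = 0·-48 + -2·32 = -64

0,-2 ; -64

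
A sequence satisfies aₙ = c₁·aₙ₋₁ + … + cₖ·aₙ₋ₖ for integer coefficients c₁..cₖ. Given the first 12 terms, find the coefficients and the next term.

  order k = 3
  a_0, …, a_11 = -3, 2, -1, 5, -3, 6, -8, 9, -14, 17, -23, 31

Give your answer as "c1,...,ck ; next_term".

  a_3 = 0·-1 + 1·2 + -1·-3 = 5
  a_4 = 0·5 + 1·-1 + -1·2 = -3
  a_5 = 0·-3 + 1·5 + -1·-1 = 6
  a_6 = 0·6 + 1·-3 + -1·5 = -8
  a_7 = 0·-8 + 1·6 + -1·-3 = 9
  a_8 = 0·9 + 1·-8 + -1·6 = -14
  a_9 = 0·-14 + 1·9 + -1·-8 = 17
  a_10 = 0·17 + 1·-14 + -1·9 = -23
  a_11 = 0·-23 + 1·17 + -1·-14 = 31
  a_12 = 0·31 + 1·-23 + -1·17 = -40

0,1,-1 ; -40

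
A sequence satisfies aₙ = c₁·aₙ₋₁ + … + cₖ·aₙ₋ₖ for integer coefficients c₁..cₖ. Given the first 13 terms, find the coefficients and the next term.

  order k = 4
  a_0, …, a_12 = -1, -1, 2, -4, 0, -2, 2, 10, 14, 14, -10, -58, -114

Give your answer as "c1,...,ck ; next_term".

  a_4 = 1·-4 + 0·2 + -2·-1 + -2·-1 = 0
  a_5 = 1·0 + 0·-4 + -2·2 + -2·-1 = -2
  a_6 = 1·-2 + 0·0 + -2·-4 + -2·2 = 2
  a_7 = 1·2 + 0·-2 + -2·0 + -2·-4 = 10
  a_8 = 1·10 + 0·2 + -2·-2 + -2·0 = 14
  a_9 = 1·14 + 0·10 + -2·2 + -2·-2 = 14
  a_10 = 1·14 + 0·14 + -2·10 + -2·2 = -10
  a_11 = 1·-10 + 0·14 + -2·14 + -2·10 = -58
  a_12 = 1·-58 + 0·-10 + -2·14 + -2·14 = -114
  a_13 = 1·-114 + 0·-58 + -2·-10 + -2·14 = -122

1,0,-2,-2 ; -122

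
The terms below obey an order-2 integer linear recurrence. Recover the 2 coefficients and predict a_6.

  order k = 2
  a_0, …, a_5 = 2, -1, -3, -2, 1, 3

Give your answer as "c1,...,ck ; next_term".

  a_2 = 1·-1 + -1·2 = -3
  a_3 = 1·-3 + -1·-1 = -2
  a_4 = 1·-2 + -1·-3 = 1
  a_5 = 1·1 + -1·-2 = 3
  a_6 = 1·3 + -1·1 = 2

1,-1 ; 2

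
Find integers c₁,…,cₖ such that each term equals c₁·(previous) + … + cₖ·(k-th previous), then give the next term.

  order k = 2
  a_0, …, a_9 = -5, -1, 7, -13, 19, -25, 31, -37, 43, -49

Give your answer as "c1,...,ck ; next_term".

-2,-1 ; 55

  a_2 = -2·-1 + -1·-5 = 7
  a_3 = -2·7 + -1·-1 = -13
  a_4 = -2·-13 + -1·7 = 19
  a_5 = -2·19 + -1·-13 = -25
  a_6 = -2·-25 + -1·19 = 31
  a_7 = -2·31 + -1·-25 = -37
  a_8 = -2·-37 + -1·31 = 43
  a_9 = -2·43 + -1·-37 = -49
  a_10 = -2·-49 + -1·43 = 55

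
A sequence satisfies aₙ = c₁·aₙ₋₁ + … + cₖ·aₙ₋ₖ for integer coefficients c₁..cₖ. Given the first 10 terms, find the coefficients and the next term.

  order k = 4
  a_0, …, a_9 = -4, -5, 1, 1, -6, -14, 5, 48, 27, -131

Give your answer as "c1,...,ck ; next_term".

1,-3,0,1 ; -207

  a_4 = 1·1 + -3·1 + 0·-5 + 1·-4 = -6
  a_5 = 1·-6 + -3·1 + 0·1 + 1·-5 = -14
  a_6 = 1·-14 + -3·-6 + 0·1 + 1·1 = 5
  a_7 = 1·5 + -3·-14 + 0·-6 + 1·1 = 48
  a_8 = 1·48 + -3·5 + 0·-14 + 1·-6 = 27
  a_9 = 1·27 + -3·48 + 0·5 + 1·-14 = -131
  a_10 = 1·-131 + -3·27 + 0·48 + 1·5 = -207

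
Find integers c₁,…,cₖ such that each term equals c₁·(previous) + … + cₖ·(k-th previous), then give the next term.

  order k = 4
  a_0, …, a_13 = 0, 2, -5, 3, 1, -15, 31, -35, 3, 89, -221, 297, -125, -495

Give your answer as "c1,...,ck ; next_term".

  a_4 = -1·3 + 0·-5 + 2·2 + -2·0 = 1
  a_5 = -1·1 + 0·3 + 2·-5 + -2·2 = -15
  a_6 = -1·-15 + 0·1 + 2·3 + -2·-5 = 31
  a_7 = -1·31 + 0·-15 + 2·1 + -2·3 = -35
  a_8 = -1·-35 + 0·31 + 2·-15 + -2·1 = 3
  a_9 = -1·3 + 0·-35 + 2·31 + -2·-15 = 89
  a_10 = -1·89 + 0·3 + 2·-35 + -2·31 = -221
  a_11 = -1·-221 + 0·89 + 2·3 + -2·-35 = 297
  a_12 = -1·297 + 0·-221 + 2·89 + -2·3 = -125
  a_13 = -1·-125 + 0·297 + 2·-221 + -2·89 = -495
  a_14 = -1·-495 + 0·-125 + 2·297 + -2·-221 = 1531

-1,0,2,-2 ; 1531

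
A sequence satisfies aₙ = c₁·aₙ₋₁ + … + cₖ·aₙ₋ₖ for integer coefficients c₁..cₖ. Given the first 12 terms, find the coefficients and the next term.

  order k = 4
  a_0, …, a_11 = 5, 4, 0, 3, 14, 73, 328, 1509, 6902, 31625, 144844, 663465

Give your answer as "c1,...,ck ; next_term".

  a_4 = 4·3 + 3·0 + -2·4 + 2·5 = 14
  a_5 = 4·14 + 3·3 + -2·0 + 2·4 = 73
  a_6 = 4·73 + 3·14 + -2·3 + 2·0 = 328
  a_7 = 4·328 + 3·73 + -2·14 + 2·3 = 1509
  a_8 = 4·1509 + 3·328 + -2·73 + 2·14 = 6902
  a_9 = 4·6902 + 3·1509 + -2·328 + 2·73 = 31625
  a_10 = 4·31625 + 3·6902 + -2·1509 + 2·328 = 144844
  a_11 = 4·144844 + 3·31625 + -2·6902 + 2·1509 = 663465
  a_12 = 4·663465 + 3·144844 + -2·31625 + 2·6902 = 3038946

4,3,-2,2 ; 3038946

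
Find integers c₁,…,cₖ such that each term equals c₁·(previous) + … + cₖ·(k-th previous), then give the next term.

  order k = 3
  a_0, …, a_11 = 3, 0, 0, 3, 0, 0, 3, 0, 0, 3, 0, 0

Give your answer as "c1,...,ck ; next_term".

0,0,1 ; 3

  a_3 = 0·0 + 0·0 + 1·3 = 3
  a_4 = 0·3 + 0·0 + 1·0 = 0
  a_5 = 0·0 + 0·3 + 1·0 = 0
  a_6 = 0·0 + 0·0 + 1·3 = 3
  a_7 = 0·3 + 0·0 + 1·0 = 0
  a_8 = 0·0 + 0·3 + 1·0 = 0
  a_9 = 0·0 + 0·0 + 1·3 = 3
  a_10 = 0·3 + 0·0 + 1·0 = 0
  a_11 = 0·0 + 0·3 + 1·0 = 0
  a_12 = 0·0 + 0·0 + 1·3 = 3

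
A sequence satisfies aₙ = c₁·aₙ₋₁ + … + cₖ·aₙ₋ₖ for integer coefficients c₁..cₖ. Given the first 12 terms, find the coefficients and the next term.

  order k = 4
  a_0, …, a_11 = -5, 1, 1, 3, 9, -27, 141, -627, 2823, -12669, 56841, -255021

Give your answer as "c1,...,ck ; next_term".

-4,3,3,-3 ; 1144131

  a_4 = -4·3 + 3·1 + 3·1 + -3·-5 = 9
  a_5 = -4·9 + 3·3 + 3·1 + -3·1 = -27
  a_6 = -4·-27 + 3·9 + 3·3 + -3·1 = 141
  a_7 = -4·141 + 3·-27 + 3·9 + -3·3 = -627
  a_8 = -4·-627 + 3·141 + 3·-27 + -3·9 = 2823
  a_9 = -4·2823 + 3·-627 + 3·141 + -3·-27 = -12669
  a_10 = -4·-12669 + 3·2823 + 3·-627 + -3·141 = 56841
  a_11 = -4·56841 + 3·-12669 + 3·2823 + -3·-627 = -255021
  a_12 = -4·-255021 + 3·56841 + 3·-12669 + -3·2823 = 1144131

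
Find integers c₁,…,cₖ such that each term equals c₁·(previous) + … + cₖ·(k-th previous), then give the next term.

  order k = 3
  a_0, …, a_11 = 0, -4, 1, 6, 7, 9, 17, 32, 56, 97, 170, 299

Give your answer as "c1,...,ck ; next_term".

  a_3 = 2·1 + -1·-4 + 1·0 = 6
  a_4 = 2·6 + -1·1 + 1·-4 = 7
  a_5 = 2·7 + -1·6 + 1·1 = 9
  a_6 = 2·9 + -1·7 + 1·6 = 17
  a_7 = 2·17 + -1·9 + 1·7 = 32
  a_8 = 2·32 + -1·17 + 1·9 = 56
  a_9 = 2·56 + -1·32 + 1·17 = 97
  a_10 = 2·97 + -1·56 + 1·32 = 170
  a_11 = 2·170 + -1·97 + 1·56 = 299
  a_12 = 2·299 + -1·170 + 1·97 = 525

2,-1,1 ; 525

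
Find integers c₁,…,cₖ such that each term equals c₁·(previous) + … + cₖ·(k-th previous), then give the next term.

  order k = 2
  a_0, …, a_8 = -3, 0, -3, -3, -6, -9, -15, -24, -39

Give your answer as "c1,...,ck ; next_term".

1,1 ; -63

  a_2 = 1·0 + 1·-3 = -3
  a_3 = 1·-3 + 1·0 = -3
  a_4 = 1·-3 + 1·-3 = -6
  a_5 = 1·-6 + 1·-3 = -9
  a_6 = 1·-9 + 1·-6 = -15
  a_7 = 1·-15 + 1·-9 = -24
  a_8 = 1·-24 + 1·-15 = -39
  a_9 = 1·-39 + 1·-24 = -63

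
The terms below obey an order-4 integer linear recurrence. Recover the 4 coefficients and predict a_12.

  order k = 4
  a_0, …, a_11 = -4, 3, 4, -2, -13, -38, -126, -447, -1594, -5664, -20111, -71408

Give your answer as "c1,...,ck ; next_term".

3,2,-1,3 ; -253564

  a_4 = 3·-2 + 2·4 + -1·3 + 3·-4 = -13
  a_5 = 3·-13 + 2·-2 + -1·4 + 3·3 = -38
  a_6 = 3·-38 + 2·-13 + -1·-2 + 3·4 = -126
  a_7 = 3·-126 + 2·-38 + -1·-13 + 3·-2 = -447
  a_8 = 3·-447 + 2·-126 + -1·-38 + 3·-13 = -1594
  a_9 = 3·-1594 + 2·-447 + -1·-126 + 3·-38 = -5664
  a_10 = 3·-5664 + 2·-1594 + -1·-447 + 3·-126 = -20111
  a_11 = 3·-20111 + 2·-5664 + -1·-1594 + 3·-447 = -71408
  a_12 = 3·-71408 + 2·-20111 + -1·-5664 + 3·-1594 = -253564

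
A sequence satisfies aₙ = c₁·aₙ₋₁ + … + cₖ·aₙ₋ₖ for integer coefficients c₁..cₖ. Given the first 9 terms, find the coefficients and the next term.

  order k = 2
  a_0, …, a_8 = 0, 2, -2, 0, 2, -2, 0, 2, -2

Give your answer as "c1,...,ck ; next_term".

  a_2 = -1·2 + -1·0 = -2
  a_3 = -1·-2 + -1·2 = 0
  a_4 = -1·0 + -1·-2 = 2
  a_5 = -1·2 + -1·0 = -2
  a_6 = -1·-2 + -1·2 = 0
  a_7 = -1·0 + -1·-2 = 2
  a_8 = -1·2 + -1·0 = -2
  a_9 = -1·-2 + -1·2 = 0

-1,-1 ; 0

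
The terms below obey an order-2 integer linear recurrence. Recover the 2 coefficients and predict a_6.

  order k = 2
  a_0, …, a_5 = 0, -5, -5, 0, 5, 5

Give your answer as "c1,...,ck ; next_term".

  a_2 = 1·-5 + -1·0 = -5
  a_3 = 1·-5 + -1·-5 = 0
  a_4 = 1·0 + -1·-5 = 5
  a_5 = 1·5 + -1·0 = 5
  a_6 = 1·5 + -1·5 = 0

1,-1 ; 0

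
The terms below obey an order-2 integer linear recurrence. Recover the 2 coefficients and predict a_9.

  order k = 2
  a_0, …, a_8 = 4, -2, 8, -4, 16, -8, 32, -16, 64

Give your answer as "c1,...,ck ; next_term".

0,2 ; -32

  a_2 = 0·-2 + 2·4 = 8
  a_3 = 0·8 + 2·-2 = -4
  a_4 = 0·-4 + 2·8 = 16
  a_5 = 0·16 + 2·-4 = -8
  a_6 = 0·-8 + 2·16 = 32
  a_7 = 0·32 + 2·-8 = -16
  a_8 = 0·-16 + 2·32 = 64
  a_9 = 0·64 + 2·-16 = -32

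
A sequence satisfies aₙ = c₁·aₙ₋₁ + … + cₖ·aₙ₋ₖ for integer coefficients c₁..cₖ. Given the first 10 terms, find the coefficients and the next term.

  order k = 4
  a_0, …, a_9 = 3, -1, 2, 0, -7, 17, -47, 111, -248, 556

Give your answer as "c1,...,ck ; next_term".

  a_4 = -2·0 + 1·2 + 0·-1 + -3·3 = -7
  a_5 = -2·-7 + 1·0 + 0·2 + -3·-1 = 17
  a_6 = -2·17 + 1·-7 + 0·0 + -3·2 = -47
  a_7 = -2·-47 + 1·17 + 0·-7 + -3·0 = 111
  a_8 = -2·111 + 1·-47 + 0·17 + -3·-7 = -248
  a_9 = -2·-248 + 1·111 + 0·-47 + -3·17 = 556
  a_10 = -2·556 + 1·-248 + 0·111 + -3·-47 = -1219

-2,1,0,-3 ; -1219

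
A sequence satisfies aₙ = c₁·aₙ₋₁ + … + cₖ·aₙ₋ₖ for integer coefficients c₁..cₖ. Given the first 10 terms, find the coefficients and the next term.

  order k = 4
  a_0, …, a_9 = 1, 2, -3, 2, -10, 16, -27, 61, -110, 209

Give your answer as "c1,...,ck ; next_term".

-1,1,-2,-1 ; -414

  a_4 = -1·2 + 1·-3 + -2·2 + -1·1 = -10
  a_5 = -1·-10 + 1·2 + -2·-3 + -1·2 = 16
  a_6 = -1·16 + 1·-10 + -2·2 + -1·-3 = -27
  a_7 = -1·-27 + 1·16 + -2·-10 + -1·2 = 61
  a_8 = -1·61 + 1·-27 + -2·16 + -1·-10 = -110
  a_9 = -1·-110 + 1·61 + -2·-27 + -1·16 = 209
  a_10 = -1·209 + 1·-110 + -2·61 + -1·-27 = -414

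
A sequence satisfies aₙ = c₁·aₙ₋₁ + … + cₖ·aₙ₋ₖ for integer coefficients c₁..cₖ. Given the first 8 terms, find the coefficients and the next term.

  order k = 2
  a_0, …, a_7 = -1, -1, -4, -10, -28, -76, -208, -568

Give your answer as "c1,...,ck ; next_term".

2,2 ; -1552

  a_2 = 2·-1 + 2·-1 = -4
  a_3 = 2·-4 + 2·-1 = -10
  a_4 = 2·-10 + 2·-4 = -28
  a_5 = 2·-28 + 2·-10 = -76
  a_6 = 2·-76 + 2·-28 = -208
  a_7 = 2·-208 + 2·-76 = -568
  a_8 = 2·-568 + 2·-208 = -1552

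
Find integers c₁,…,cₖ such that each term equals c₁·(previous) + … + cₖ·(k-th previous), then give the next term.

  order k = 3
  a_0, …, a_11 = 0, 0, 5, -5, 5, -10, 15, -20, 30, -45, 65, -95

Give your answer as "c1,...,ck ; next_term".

-1,0,-1 ; 140

  a_3 = -1·5 + 0·0 + -1·0 = -5
  a_4 = -1·-5 + 0·5 + -1·0 = 5
  a_5 = -1·5 + 0·-5 + -1·5 = -10
  a_6 = -1·-10 + 0·5 + -1·-5 = 15
  a_7 = -1·15 + 0·-10 + -1·5 = -20
  a_8 = -1·-20 + 0·15 + -1·-10 = 30
  a_9 = -1·30 + 0·-20 + -1·15 = -45
  a_10 = -1·-45 + 0·30 + -1·-20 = 65
  a_11 = -1·65 + 0·-45 + -1·30 = -95
  a_12 = -1·-95 + 0·65 + -1·-45 = 140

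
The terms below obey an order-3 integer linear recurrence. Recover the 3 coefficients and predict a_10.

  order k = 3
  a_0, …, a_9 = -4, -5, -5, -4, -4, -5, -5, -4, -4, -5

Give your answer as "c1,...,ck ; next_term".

  a_3 = 1·-5 + -1·-5 + 1·-4 = -4
  a_4 = 1·-4 + -1·-5 + 1·-5 = -4
  a_5 = 1·-4 + -1·-4 + 1·-5 = -5
  a_6 = 1·-5 + -1·-4 + 1·-4 = -5
  a_7 = 1·-5 + -1·-5 + 1·-4 = -4
  a_8 = 1·-4 + -1·-5 + 1·-5 = -4
  a_9 = 1·-4 + -1·-4 + 1·-5 = -5
  a_10 = 1·-5 + -1·-4 + 1·-4 = -5

1,-1,1 ; -5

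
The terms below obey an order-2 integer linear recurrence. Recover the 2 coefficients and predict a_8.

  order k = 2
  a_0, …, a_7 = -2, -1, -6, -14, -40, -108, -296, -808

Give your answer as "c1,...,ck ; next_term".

2,2 ; -2208

  a_2 = 2·-1 + 2·-2 = -6
  a_3 = 2·-6 + 2·-1 = -14
  a_4 = 2·-14 + 2·-6 = -40
  a_5 = 2·-40 + 2·-14 = -108
  a_6 = 2·-108 + 2·-40 = -296
  a_7 = 2·-296 + 2·-108 = -808
  a_8 = 2·-808 + 2·-296 = -2208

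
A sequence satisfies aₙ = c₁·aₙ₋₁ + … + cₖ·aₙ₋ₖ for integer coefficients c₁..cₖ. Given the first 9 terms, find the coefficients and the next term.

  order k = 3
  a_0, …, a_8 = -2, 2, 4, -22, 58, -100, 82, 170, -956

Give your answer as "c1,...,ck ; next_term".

  a_3 = -3·4 + -3·2 + 2·-2 = -22
  a_4 = -3·-22 + -3·4 + 2·2 = 58
  a_5 = -3·58 + -3·-22 + 2·4 = -100
  a_6 = -3·-100 + -3·58 + 2·-22 = 82
  a_7 = -3·82 + -3·-100 + 2·58 = 170
  a_8 = -3·170 + -3·82 + 2·-100 = -956
  a_9 = -3·-956 + -3·170 + 2·82 = 2522

-3,-3,2 ; 2522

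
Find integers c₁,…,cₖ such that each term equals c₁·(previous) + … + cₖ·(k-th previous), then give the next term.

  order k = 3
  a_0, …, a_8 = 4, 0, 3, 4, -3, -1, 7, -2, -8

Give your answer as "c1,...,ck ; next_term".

0,-1,1 ; 9

  a_3 = 0·3 + -1·0 + 1·4 = 4
  a_4 = 0·4 + -1·3 + 1·0 = -3
  a_5 = 0·-3 + -1·4 + 1·3 = -1
  a_6 = 0·-1 + -1·-3 + 1·4 = 7
  a_7 = 0·7 + -1·-1 + 1·-3 = -2
  a_8 = 0·-2 + -1·7 + 1·-1 = -8
  a_9 = 0·-8 + -1·-2 + 1·7 = 9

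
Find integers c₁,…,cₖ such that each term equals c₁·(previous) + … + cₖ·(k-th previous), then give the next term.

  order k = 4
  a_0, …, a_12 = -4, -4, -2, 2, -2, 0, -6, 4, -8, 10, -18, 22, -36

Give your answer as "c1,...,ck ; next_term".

0,1,-1,1 ; 50

  a_4 = 0·2 + 1·-2 + -1·-4 + 1·-4 = -2
  a_5 = 0·-2 + 1·2 + -1·-2 + 1·-4 = 0
  a_6 = 0·0 + 1·-2 + -1·2 + 1·-2 = -6
  a_7 = 0·-6 + 1·0 + -1·-2 + 1·2 = 4
  a_8 = 0·4 + 1·-6 + -1·0 + 1·-2 = -8
  a_9 = 0·-8 + 1·4 + -1·-6 + 1·0 = 10
  a_10 = 0·10 + 1·-8 + -1·4 + 1·-6 = -18
  a_11 = 0·-18 + 1·10 + -1·-8 + 1·4 = 22
  a_12 = 0·22 + 1·-18 + -1·10 + 1·-8 = -36
  a_13 = 0·-36 + 1·22 + -1·-18 + 1·10 = 50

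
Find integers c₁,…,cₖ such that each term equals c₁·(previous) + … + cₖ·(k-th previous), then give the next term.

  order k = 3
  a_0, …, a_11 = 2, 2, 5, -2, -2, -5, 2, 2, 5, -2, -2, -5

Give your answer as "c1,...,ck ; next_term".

0,0,-1 ; 2

  a_3 = 0·5 + 0·2 + -1·2 = -2
  a_4 = 0·-2 + 0·5 + -1·2 = -2
  a_5 = 0·-2 + 0·-2 + -1·5 = -5
  a_6 = 0·-5 + 0·-2 + -1·-2 = 2
  a_7 = 0·2 + 0·-5 + -1·-2 = 2
  a_8 = 0·2 + 0·2 + -1·-5 = 5
  a_9 = 0·5 + 0·2 + -1·2 = -2
  a_10 = 0·-2 + 0·5 + -1·2 = -2
  a_11 = 0·-2 + 0·-2 + -1·5 = -5
  a_12 = 0·-5 + 0·-2 + -1·-2 = 2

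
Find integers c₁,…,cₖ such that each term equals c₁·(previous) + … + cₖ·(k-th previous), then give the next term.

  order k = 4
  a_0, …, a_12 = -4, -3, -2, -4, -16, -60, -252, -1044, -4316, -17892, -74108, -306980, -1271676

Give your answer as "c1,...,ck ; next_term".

  a_4 = 3·-4 + 4·-2 + 4·-3 + -4·-4 = -16
  a_5 = 3·-16 + 4·-4 + 4·-2 + -4·-3 = -60
  a_6 = 3·-60 + 4·-16 + 4·-4 + -4·-2 = -252
  a_7 = 3·-252 + 4·-60 + 4·-16 + -4·-4 = -1044
  a_8 = 3·-1044 + 4·-252 + 4·-60 + -4·-16 = -4316
  a_9 = 3·-4316 + 4·-1044 + 4·-252 + -4·-60 = -17892
  a_10 = 3·-17892 + 4·-4316 + 4·-1044 + -4·-252 = -74108
  a_11 = 3·-74108 + 4·-17892 + 4·-4316 + -4·-1044 = -306980
  a_12 = 3·-306980 + 4·-74108 + 4·-17892 + -4·-4316 = -1271676
  a_13 = 3·-1271676 + 4·-306980 + 4·-74108 + -4·-17892 = -5267812

3,4,4,-4 ; -5267812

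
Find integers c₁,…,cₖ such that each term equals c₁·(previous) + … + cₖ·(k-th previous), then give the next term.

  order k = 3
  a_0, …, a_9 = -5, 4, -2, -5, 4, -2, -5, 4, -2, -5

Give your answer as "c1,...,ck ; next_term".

  a_3 = 0·-2 + 0·4 + 1·-5 = -5
  a_4 = 0·-5 + 0·-2 + 1·4 = 4
  a_5 = 0·4 + 0·-5 + 1·-2 = -2
  a_6 = 0·-2 + 0·4 + 1·-5 = -5
  a_7 = 0·-5 + 0·-2 + 1·4 = 4
  a_8 = 0·4 + 0·-5 + 1·-2 = -2
  a_9 = 0·-2 + 0·4 + 1·-5 = -5
  a_10 = 0·-5 + 0·-2 + 1·4 = 4

0,0,1 ; 4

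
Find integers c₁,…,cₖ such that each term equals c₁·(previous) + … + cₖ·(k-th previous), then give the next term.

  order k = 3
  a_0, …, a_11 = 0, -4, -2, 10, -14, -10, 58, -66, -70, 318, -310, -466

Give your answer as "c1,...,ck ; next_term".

-1,-2,2 ; 1722

  a_3 = -1·-2 + -2·-4 + 2·0 = 10
  a_4 = -1·10 + -2·-2 + 2·-4 = -14
  a_5 = -1·-14 + -2·10 + 2·-2 = -10
  a_6 = -1·-10 + -2·-14 + 2·10 = 58
  a_7 = -1·58 + -2·-10 + 2·-14 = -66
  a_8 = -1·-66 + -2·58 + 2·-10 = -70
  a_9 = -1·-70 + -2·-66 + 2·58 = 318
  a_10 = -1·318 + -2·-70 + 2·-66 = -310
  a_11 = -1·-310 + -2·318 + 2·-70 = -466
  a_12 = -1·-466 + -2·-310 + 2·318 = 1722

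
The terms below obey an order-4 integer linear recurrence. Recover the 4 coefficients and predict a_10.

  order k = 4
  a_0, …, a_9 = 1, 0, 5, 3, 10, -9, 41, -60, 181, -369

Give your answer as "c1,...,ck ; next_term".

-1,2,-1,3 ; 914

  a_4 = -1·3 + 2·5 + -1·0 + 3·1 = 10
  a_5 = -1·10 + 2·3 + -1·5 + 3·0 = -9
  a_6 = -1·-9 + 2·10 + -1·3 + 3·5 = 41
  a_7 = -1·41 + 2·-9 + -1·10 + 3·3 = -60
  a_8 = -1·-60 + 2·41 + -1·-9 + 3·10 = 181
  a_9 = -1·181 + 2·-60 + -1·41 + 3·-9 = -369
  a_10 = -1·-369 + 2·181 + -1·-60 + 3·41 = 914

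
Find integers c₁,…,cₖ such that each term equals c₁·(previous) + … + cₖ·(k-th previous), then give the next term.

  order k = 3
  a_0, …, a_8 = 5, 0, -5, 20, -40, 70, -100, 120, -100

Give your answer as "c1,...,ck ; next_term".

-2,0,2 ; 0

  a_3 = -2·-5 + 0·0 + 2·5 = 20
  a_4 = -2·20 + 0·-5 + 2·0 = -40
  a_5 = -2·-40 + 0·20 + 2·-5 = 70
  a_6 = -2·70 + 0·-40 + 2·20 = -100
  a_7 = -2·-100 + 0·70 + 2·-40 = 120
  a_8 = -2·120 + 0·-100 + 2·70 = -100
  a_9 = -2·-100 + 0·120 + 2·-100 = 0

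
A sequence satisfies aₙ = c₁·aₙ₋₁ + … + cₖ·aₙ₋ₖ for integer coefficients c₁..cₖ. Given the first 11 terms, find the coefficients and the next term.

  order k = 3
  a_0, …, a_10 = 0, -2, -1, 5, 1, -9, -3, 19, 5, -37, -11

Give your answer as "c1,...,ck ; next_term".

  a_3 = -1·-1 + -2·-2 + -2·0 = 5
  a_4 = -1·5 + -2·-1 + -2·-2 = 1
  a_5 = -1·1 + -2·5 + -2·-1 = -9
  a_6 = -1·-9 + -2·1 + -2·5 = -3
  a_7 = -1·-3 + -2·-9 + -2·1 = 19
  a_8 = -1·19 + -2·-3 + -2·-9 = 5
  a_9 = -1·5 + -2·19 + -2·-3 = -37
  a_10 = -1·-37 + -2·5 + -2·19 = -11
  a_11 = -1·-11 + -2·-37 + -2·5 = 75

-1,-2,-2 ; 75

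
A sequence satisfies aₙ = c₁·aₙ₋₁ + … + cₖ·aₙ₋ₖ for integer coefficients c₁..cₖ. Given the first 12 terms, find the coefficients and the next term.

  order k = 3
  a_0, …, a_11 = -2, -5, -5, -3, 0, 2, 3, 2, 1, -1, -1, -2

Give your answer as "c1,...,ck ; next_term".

  a_3 = 0·-5 + 1·-5 + -1·-2 = -3
  a_4 = 0·-3 + 1·-5 + -1·-5 = 0
  a_5 = 0·0 + 1·-3 + -1·-5 = 2
  a_6 = 0·2 + 1·0 + -1·-3 = 3
  a_7 = 0·3 + 1·2 + -1·0 = 2
  a_8 = 0·2 + 1·3 + -1·2 = 1
  a_9 = 0·1 + 1·2 + -1·3 = -1
  a_10 = 0·-1 + 1·1 + -1·2 = -1
  a_11 = 0·-1 + 1·-1 + -1·1 = -2
  a_12 = 0·-2 + 1·-1 + -1·-1 = 0

0,1,-1 ; 0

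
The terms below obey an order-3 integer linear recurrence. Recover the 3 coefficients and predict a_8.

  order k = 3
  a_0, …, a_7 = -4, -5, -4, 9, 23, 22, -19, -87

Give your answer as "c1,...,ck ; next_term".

  a_3 = 1·-4 + -1·-5 + -2·-4 = 9
  a_4 = 1·9 + -1·-4 + -2·-5 = 23
  a_5 = 1·23 + -1·9 + -2·-4 = 22
  a_6 = 1·22 + -1·23 + -2·9 = -19
  a_7 = 1·-19 + -1·22 + -2·23 = -87
  a_8 = 1·-87 + -1·-19 + -2·22 = -112

1,-1,-2 ; -112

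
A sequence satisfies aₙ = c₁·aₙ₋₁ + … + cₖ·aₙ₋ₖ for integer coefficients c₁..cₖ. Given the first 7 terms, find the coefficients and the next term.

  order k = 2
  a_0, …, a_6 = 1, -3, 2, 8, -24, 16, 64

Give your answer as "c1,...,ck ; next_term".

-2,-4 ; -192

  a_2 = -2·-3 + -4·1 = 2
  a_3 = -2·2 + -4·-3 = 8
  a_4 = -2·8 + -4·2 = -24
  a_5 = -2·-24 + -4·8 = 16
  a_6 = -2·16 + -4·-24 = 64
  a_7 = -2·64 + -4·16 = -192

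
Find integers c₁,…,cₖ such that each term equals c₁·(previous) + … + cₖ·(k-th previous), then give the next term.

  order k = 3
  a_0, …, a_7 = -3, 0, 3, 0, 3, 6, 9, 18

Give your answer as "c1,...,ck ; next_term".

  a_3 = 1·3 + 1·0 + 1·-3 = 0
  a_4 = 1·0 + 1·3 + 1·0 = 3
  a_5 = 1·3 + 1·0 + 1·3 = 6
  a_6 = 1·6 + 1·3 + 1·0 = 9
  a_7 = 1·9 + 1·6 + 1·3 = 18
  a_8 = 1·18 + 1·9 + 1·6 = 33

1,1,1 ; 33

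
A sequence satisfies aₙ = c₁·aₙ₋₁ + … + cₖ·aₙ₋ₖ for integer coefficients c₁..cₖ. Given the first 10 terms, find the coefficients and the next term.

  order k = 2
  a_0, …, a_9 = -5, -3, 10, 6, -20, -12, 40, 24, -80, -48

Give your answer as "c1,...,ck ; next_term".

  a_2 = 0·-3 + -2·-5 = 10
  a_3 = 0·10 + -2·-3 = 6
  a_4 = 0·6 + -2·10 = -20
  a_5 = 0·-20 + -2·6 = -12
  a_6 = 0·-12 + -2·-20 = 40
  a_7 = 0·40 + -2·-12 = 24
  a_8 = 0·24 + -2·40 = -80
  a_9 = 0·-80 + -2·24 = -48
  a_10 = 0·-48 + -2·-80 = 160

0,-2 ; 160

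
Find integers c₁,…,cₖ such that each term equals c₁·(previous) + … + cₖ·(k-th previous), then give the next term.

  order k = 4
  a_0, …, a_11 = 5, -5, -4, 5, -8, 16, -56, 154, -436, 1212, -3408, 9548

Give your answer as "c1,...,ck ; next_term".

  a_4 = -2·5 + 2·-4 + 0·-5 + 2·5 = -8
  a_5 = -2·-8 + 2·5 + 0·-4 + 2·-5 = 16
  a_6 = -2·16 + 2·-8 + 0·5 + 2·-4 = -56
  a_7 = -2·-56 + 2·16 + 0·-8 + 2·5 = 154
  a_8 = -2·154 + 2·-56 + 0·16 + 2·-8 = -436
  a_9 = -2·-436 + 2·154 + 0·-56 + 2·16 = 1212
  a_10 = -2·1212 + 2·-436 + 0·154 + 2·-56 = -3408
  a_11 = -2·-3408 + 2·1212 + 0·-436 + 2·154 = 9548
  a_12 = -2·9548 + 2·-3408 + 0·1212 + 2·-436 = -26784

-2,2,0,2 ; -26784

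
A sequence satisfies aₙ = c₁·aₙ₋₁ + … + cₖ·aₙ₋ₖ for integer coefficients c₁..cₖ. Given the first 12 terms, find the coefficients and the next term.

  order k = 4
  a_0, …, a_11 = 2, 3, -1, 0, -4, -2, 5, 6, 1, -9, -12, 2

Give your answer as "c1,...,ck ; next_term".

  a_4 = 0·0 + -1·-1 + -1·3 + -1·2 = -4
  a_5 = 0·-4 + -1·0 + -1·-1 + -1·3 = -2
  a_6 = 0·-2 + -1·-4 + -1·0 + -1·-1 = 5
  a_7 = 0·5 + -1·-2 + -1·-4 + -1·0 = 6
  a_8 = 0·6 + -1·5 + -1·-2 + -1·-4 = 1
  a_9 = 0·1 + -1·6 + -1·5 + -1·-2 = -9
  a_10 = 0·-9 + -1·1 + -1·6 + -1·5 = -12
  a_11 = 0·-12 + -1·-9 + -1·1 + -1·6 = 2
  a_12 = 0·2 + -1·-12 + -1·-9 + -1·1 = 20

0,-1,-1,-1 ; 20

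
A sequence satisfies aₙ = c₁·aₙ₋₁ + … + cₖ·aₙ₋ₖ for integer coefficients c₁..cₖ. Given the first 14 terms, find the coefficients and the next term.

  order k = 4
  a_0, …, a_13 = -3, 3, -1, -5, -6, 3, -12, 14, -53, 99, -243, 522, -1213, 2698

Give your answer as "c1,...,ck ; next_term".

  a_4 = -1·-5 + 2·-1 + -1·3 + 2·-3 = -6
  a_5 = -1·-6 + 2·-5 + -1·-1 + 2·3 = 3
  a_6 = -1·3 + 2·-6 + -1·-5 + 2·-1 = -12
  a_7 = -1·-12 + 2·3 + -1·-6 + 2·-5 = 14
  a_8 = -1·14 + 2·-12 + -1·3 + 2·-6 = -53
  a_9 = -1·-53 + 2·14 + -1·-12 + 2·3 = 99
  a_10 = -1·99 + 2·-53 + -1·14 + 2·-12 = -243
  a_11 = -1·-243 + 2·99 + -1·-53 + 2·14 = 522
  a_12 = -1·522 + 2·-243 + -1·99 + 2·-53 = -1213
  a_13 = -1·-1213 + 2·522 + -1·-243 + 2·99 = 2698
  a_14 = -1·2698 + 2·-1213 + -1·522 + 2·-243 = -6132

-1,2,-1,2 ; -6132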